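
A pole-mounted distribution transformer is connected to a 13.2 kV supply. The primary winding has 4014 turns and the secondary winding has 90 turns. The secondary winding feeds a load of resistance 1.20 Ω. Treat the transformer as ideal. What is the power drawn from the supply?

P ≈ 73000 W

V_s = V_p × N_s/N_p = 13200 × 90/4014 = 295.96 V.
I_s = V_s/R = 295.96/1.20 = 246.64 A.
I_p = I_s × N_s/N_p = 246.64 × 90/4014 = 5.5300 A.
P = V_p I_p = 13200 × 5.5300 = 73000 W.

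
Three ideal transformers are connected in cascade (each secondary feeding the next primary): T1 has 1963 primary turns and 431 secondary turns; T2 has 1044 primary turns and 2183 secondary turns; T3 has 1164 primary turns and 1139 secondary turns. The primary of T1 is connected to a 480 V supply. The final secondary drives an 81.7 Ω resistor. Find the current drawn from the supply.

After T1: V = 480.00 × 431/1963 = 105.39 V.
After T2: V = 105.39 × 2183/1044 = 220.37 V.
After T3: V = 220.37 × 1139/1164 = 215.64 V.
I_load = 215.64/81.7 = 2.6394 A, so P_out = 215.64 × 2.6394 = 569.14 W.
All ideal ⇒ P_in = P_out, so I_supply = 569.14/480 = 1.19 A.

I_supply ≈ 1.19 A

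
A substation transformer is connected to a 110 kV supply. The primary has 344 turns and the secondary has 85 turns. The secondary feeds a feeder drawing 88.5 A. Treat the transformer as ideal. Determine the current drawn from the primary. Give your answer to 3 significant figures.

For an ideal transformer I_p N_p = I_s N_s, so I_p = 88.5 × 85/344 = 21.9 A.

I_p ≈ 21.9 A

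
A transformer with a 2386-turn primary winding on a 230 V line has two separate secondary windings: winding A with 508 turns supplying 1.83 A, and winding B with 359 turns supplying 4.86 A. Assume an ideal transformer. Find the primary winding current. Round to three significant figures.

V_A = 230 × 508/2386 = 48.969 V; V_B = 230 × 359/2386 = 34.606 V.
P_out = V_A I_A + V_B I_B = 48.969×1.83 + 34.606×4.86 = 89.613 + 168.19 = 257.80 W.
Ideal ⇒ P_in = P_out, so I_p = P_out/V_p = 257.80/230 = 1.12 A.

I_p ≈ 1.12 A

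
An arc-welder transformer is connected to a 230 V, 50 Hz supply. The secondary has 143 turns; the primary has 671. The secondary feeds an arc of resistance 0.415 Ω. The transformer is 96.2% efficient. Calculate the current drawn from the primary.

I_p ≈ 26.2 A

V_s = 230 × 143/671 = 49.016 V.
I_s = V_s/R = 49.016/0.415 = 118.11 A.
P_out = V_s I_s = 49.016 × 118.11 = 5789.4 W.
P_in = P_out/η = 5789.4/0.962 = 6018.1 W.
I_p = P_in/V_p = 6018.1/230 = 26.2 A.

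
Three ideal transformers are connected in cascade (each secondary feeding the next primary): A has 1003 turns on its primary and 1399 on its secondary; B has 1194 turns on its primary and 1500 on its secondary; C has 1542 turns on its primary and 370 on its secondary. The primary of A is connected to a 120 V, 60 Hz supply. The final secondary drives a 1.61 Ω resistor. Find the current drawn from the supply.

I_supply ≈ 13.2 A

Secondary of A: V = 120.00 × 1399/1003 = 167.38 V.
Secondary of B: V = 167.38 × 1500/1194 = 210.27 V.
Secondary of C: V = 210.27 × 370/1542 = 50.455 V.
I_load = 50.455/1.61 = 31.338 A, so P_out = 50.455 × 31.338 = 1581.2 W.
All ideal ⇒ P_in = P_out, so I_supply = 1581.2/120 = 13.2 A.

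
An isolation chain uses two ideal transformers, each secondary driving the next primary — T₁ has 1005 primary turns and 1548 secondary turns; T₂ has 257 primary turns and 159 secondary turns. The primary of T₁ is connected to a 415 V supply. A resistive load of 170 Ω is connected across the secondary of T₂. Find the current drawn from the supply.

I_supply ≈ 2.22 A

Secondary of T₁: V = 415.00 × 1548/1005 = 639.22 V.
Secondary of T₂: V = 639.22 × 159/257 = 395.47 V.
I_load = 395.47/170 = 2.3263 A, so P_out = 395.47 × 2.3263 = 919.99 W.
All ideal ⇒ P_in = P_out, so I_supply = 919.99/415 = 2.22 A.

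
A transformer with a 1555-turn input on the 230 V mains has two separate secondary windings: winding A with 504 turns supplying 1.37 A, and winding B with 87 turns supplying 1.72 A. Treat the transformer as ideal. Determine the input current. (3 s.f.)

V_A = 230 × 504/1555 = 74.547 V; V_B = 230 × 87/1555 = 12.868 V.
P_out = V_A I_A + V_B I_B = 74.547×1.37 + 12.868×1.72 = 102.13 + 22.133 = 124.26 W.
Ideal ⇒ P_in = P_out, so I_in = P_out/V_in = 124.26/230 = 0.540 A.

I_in ≈ 0.540 A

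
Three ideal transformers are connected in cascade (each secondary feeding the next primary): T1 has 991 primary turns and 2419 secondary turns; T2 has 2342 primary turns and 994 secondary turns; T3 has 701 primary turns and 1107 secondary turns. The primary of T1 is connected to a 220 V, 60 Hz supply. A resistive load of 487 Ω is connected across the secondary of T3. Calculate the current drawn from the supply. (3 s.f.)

Secondary of T1: V = 220.00 × 2419/991 = 537.01 V.
Secondary of T2: V = 537.01 × 994/2342 = 227.92 V.
Secondary of T3: V = 227.92 × 1107/701 = 359.93 V.
I_load = 359.93/487 = 0.73907 A, so P_out = 359.93 × 0.73907 = 266.01 W.
All ideal ⇒ P_in = P_out, so I_supply = 266.01/220 = 1.21 A.

I_supply ≈ 1.21 A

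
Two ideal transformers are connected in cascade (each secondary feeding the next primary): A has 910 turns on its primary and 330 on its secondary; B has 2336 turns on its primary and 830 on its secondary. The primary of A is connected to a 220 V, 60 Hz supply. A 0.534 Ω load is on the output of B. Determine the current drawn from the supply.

I_supply ≈ 6.84 A

After A: V = 220.00 × 330/910 = 79.780 V.
After B: V = 79.780 × 830/2336 = 28.347 V.
I_load = 28.347/0.534 = 53.083 A, so P_out = 28.347 × 53.083 = 1504.7 W.
All ideal ⇒ P_in = P_out, so I_supply = 1504.7/220 = 6.84 A.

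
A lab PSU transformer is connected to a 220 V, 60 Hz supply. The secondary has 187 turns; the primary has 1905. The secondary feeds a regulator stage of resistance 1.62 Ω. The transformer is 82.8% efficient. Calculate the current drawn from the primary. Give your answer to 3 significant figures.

I_p ≈ 1.58 A

V_s = 220 × 187/1905 = 21.596 V.
I_s = V_s/R = 21.596/1.62 = 13.331 A.
P_out = V_s I_s = 21.596 × 13.331 = 287.89 W.
P_in = P_out/η = 287.89/0.828 = 347.69 W.
I_p = P_in/V_p = 347.69/220 = 1.58 A.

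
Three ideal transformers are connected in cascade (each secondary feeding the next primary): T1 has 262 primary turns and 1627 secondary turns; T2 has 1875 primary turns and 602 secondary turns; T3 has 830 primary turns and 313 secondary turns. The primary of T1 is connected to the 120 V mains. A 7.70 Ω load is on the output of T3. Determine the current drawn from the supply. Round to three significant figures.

Secondary of T1: V = 120.00 × 1627/262 = 745.19 V.
Secondary of T2: V = 745.19 × 602/1875 = 239.26 V.
Secondary of T3: V = 239.26 × 313/830 = 90.225 V.
I_load = 90.225/7.70 = 11.718 A, so P_out = 90.225 × 11.718 = 1057.2 W.
All ideal ⇒ P_in = P_out, so I_supply = 1057.2/120 = 8.81 A.

I_supply ≈ 8.81 A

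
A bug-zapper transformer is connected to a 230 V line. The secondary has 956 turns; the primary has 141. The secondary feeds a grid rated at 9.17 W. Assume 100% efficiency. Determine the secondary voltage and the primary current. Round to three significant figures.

V_s = V_p × N_s/N_p = 230 × 956/141 = 1559.4 V.
I_s = P/V_s = 9.17/1559.4 = 0.0058803 A.
I_p = I_s × N_s/N_p = 0.0058803 × 956/141 = 0.0399 A.

V_s ≈ 1560 V, I_p ≈ 0.0399 A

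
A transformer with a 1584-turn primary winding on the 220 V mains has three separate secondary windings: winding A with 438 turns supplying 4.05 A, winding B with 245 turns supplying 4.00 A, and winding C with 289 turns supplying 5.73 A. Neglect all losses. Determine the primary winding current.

V_A = 220 × 438/1584 = 60.833 V; V_B = 220 × 245/1584 = 34.028 V; V_C = 220 × 289/1584 = 40.139 V.
P_out = V_A I_A + V_B I_B + V_C I_C = 60.833×4.05 + 34.028×4.00 + 40.139×5.73 = 246.38 + 136.11 + 230.00 = 612.48 W.
Ideal ⇒ P_in = P_out, so I_p = P_out/V_p = 612.48/220 = 2.78 A.

I_p ≈ 2.78 A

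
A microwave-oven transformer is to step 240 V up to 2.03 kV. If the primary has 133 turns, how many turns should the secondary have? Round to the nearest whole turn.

N_s = 1125 turns

N_s/N_p = V_s/V_p, so N_s = 133 × 2030/240 = 1125.0 ≈ 1125 turns.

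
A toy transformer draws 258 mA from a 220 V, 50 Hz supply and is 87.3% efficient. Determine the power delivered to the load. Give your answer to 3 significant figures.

P_in = V_p I_p = 220 × 0.258 = 56.760 W.
P_out = η P_in = 0.873 × 56.760 = 49.6 W.

P_out ≈ 49.6 W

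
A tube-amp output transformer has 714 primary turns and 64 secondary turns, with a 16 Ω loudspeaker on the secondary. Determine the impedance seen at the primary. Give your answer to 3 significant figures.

Z_p = (N_p/N_s)² × Z_s = (714/64)² × 16 = 1990 Ω.

Z_p ≈ 1990 Ω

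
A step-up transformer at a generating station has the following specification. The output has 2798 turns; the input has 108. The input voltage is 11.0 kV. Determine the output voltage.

V_out ≈ 285000 V

V_out/V_in = N_out/N_in, so V_out = 11000 × 2798/108 = 285000 V.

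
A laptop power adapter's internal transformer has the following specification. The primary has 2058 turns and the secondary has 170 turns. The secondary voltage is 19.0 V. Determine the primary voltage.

V_p ≈ 230 V

V_p/V_s = N_p/N_s, so V_p = 19.0 × 2058/170 = 230 V.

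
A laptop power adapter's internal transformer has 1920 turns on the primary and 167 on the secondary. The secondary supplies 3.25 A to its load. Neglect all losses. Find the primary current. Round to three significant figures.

I_p ≈ 0.283 A

For an ideal transformer I_p/I_s = N_s/N_p, so I_p = 3.25 × 167/1920 = 0.283 A.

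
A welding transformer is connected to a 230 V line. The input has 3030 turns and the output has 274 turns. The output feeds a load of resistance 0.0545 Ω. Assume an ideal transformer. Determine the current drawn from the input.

I_in ≈ 34.5 A

V_out = V_in × N_out/N_in = 230 × 274/3030 = 20.799 V.
I_out = V_out/R = 20.799/0.0545 = 381.63 A.
For an ideal transformer I_in N_in = I_out N_out, so I_in = 381.63 × 274/3030 = 34.5 A.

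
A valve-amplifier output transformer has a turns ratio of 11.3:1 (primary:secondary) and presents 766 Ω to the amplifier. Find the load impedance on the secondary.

Z_s = Z_p/(N_p/N_s)² = 766/11.3² = 6.00 Ω.

Z_s ≈ 6.00 Ω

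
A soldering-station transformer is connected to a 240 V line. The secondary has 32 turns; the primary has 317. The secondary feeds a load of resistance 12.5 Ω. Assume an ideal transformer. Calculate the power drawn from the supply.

V_s = V_p × N_s/N_p = 240 × 32/317 = 24.227 V.
I_s = V_s/R = 24.227/12.5 = 1.9382 A.
I_p = I_s × N_s/N_p = 1.9382 × 32/317 = 0.19565 A.
P = V_p I_p = 240 × 0.19565 = 47.0 W.

P ≈ 47.0 W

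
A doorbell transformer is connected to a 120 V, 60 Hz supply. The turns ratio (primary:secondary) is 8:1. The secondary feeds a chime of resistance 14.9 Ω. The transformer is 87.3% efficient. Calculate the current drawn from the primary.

V_s = 120 × 1/8 = 15.000 V.
I_s = V_s/R = 15.000/14.9 = 1.0067 A.
P_out = V_s I_s = 15.000 × 1.0067 = 15.101 W.
P_in = P_out/η = 15.101/0.873 = 17.297 W.
I_p = P_in/V_p = 17.297/120 = 0.144 A.

I_p ≈ 0.144 A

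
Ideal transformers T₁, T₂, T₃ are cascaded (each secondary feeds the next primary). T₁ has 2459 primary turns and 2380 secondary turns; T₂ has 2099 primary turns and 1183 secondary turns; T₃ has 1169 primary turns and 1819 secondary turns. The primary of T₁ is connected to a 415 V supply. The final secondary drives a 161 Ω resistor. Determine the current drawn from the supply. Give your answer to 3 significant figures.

I_supply ≈ 1.86 A

After T₁: V = 415.00 × 2380/2459 = 401.67 V.
After T₂: V = 401.67 × 1183/2099 = 226.38 V.
After T₃: V = 226.38 × 1819/1169 = 352.25 V.
I_load = 352.25/161 = 2.1879 A, so P_out = 352.25 × 2.1879 = 770.70 W.
All ideal ⇒ P_in = P_out, so I_supply = 770.70/415 = 1.86 A.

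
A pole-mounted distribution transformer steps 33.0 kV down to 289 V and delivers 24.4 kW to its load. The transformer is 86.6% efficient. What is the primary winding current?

I_p ≈ 0.854 A

P_in = P_out/η = 24400/0.866 = 28176 W.
I_p = P_in/V_p = 28176/33000 = 0.854 A.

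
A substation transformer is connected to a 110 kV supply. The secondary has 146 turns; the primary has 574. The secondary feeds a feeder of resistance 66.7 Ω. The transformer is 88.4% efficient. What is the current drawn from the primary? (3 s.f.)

V_s = 110000 × 146/574 = 27979 V.
I_s = V_s/R = 27979/66.7 = 419.48 A.
P_out = V_s I_s = 27979 × 419.48 = 1.1737×10^7 W.
P_in = P_out/η = 1.1737×10^7/0.884 = 1.3277×10^7 W.
I_p = P_in/V_p = 1.3277×10^7/110000 = 121 A.

I_p ≈ 121 A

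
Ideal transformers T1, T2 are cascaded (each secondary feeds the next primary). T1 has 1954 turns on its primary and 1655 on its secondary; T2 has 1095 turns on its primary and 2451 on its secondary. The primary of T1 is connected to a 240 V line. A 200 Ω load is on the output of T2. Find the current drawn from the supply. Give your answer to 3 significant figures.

Secondary of T1: V = 240.00 × 1655/1954 = 203.28 V.
Secondary of T2: V = 203.28 × 2451/1095 = 455.00 V.
I_load = 455.00/200 = 2.2750 A, so P_out = 455.00 × 2.2750 = 1035.1 W.
All ideal ⇒ P_in = P_out, so I_supply = 1035.1/240 = 4.31 A.

I_supply ≈ 4.31 A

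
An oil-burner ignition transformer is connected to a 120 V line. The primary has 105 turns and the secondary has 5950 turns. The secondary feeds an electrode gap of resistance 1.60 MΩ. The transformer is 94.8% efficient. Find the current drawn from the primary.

V_s = 120 × 5950/105 = 6800.0 V.
I_s = V_s/R = 6800.0/(1.60×10^6) = 0.0042500 A.
P_out = V_s I_s = 6800.0 × 0.0042500 = 28.900 W.
P_in = P_out/η = 28.900/0.948 = 30.485 W.
I_p = P_in/V_p = 30.485/120 = 0.254 A.

I_p ≈ 0.254 A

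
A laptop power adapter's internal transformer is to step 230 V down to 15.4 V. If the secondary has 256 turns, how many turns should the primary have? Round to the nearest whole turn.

N_p/N_s = V_p/V_s, so N_p = 256 × 230/15.4 = 3823.4 ≈ 3823 turns.

N_p = 3823 turns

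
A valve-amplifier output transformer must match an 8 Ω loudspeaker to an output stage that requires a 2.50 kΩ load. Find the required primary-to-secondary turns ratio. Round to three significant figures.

Z_p/Z_s = (N_p/N_s)², so N_p/N_s = √(2500/8) = √312 = 17.7.

N_p/N_s ≈ 17.7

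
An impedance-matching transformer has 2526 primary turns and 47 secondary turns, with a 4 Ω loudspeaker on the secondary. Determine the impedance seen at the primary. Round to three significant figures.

Z_p ≈ 11600 Ω

Z_p = (N_p/N_s)² × Z_s = (2526/47)² × 4 = 11600 Ω.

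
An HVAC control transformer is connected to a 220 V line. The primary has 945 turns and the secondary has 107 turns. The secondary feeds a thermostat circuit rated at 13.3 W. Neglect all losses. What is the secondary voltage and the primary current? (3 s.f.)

V_s = V_p × N_s/N_p = 220 × 107/945 = 24.910 V.
I_s = P/V_s = 13.3/24.910 = 0.53392 A.
I_p = I_s × N_s/N_p = 0.53392 × 107/945 = 0.0605 A.

V_s ≈ 24.9 V, I_p ≈ 0.0605 A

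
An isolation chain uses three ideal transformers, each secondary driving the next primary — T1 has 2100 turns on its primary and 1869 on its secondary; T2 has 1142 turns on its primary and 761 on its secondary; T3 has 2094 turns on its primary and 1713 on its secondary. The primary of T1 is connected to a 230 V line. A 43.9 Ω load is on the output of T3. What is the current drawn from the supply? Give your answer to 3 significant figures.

Secondary of T1: V = 230.00 × 1869/2100 = 204.70 V.
Secondary of T2: V = 204.70 × 761/1142 = 136.41 V.
Secondary of T3: V = 136.41 × 1713/2094 = 111.59 V.
I_load = 111.59/43.9 = 2.5419 A, so P_out = 111.59 × 2.5419 = 283.64 W.
All ideal ⇒ P_in = P_out, so I_supply = 283.64/230 = 1.23 A.

I_supply ≈ 1.23 A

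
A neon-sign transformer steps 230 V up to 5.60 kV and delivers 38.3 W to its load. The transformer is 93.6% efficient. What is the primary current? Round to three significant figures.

P_in = P_out/η = 38.3/0.936 = 40.919 W.
I_p = P_in/V_p = 40.919/230 = 0.178 A.

I_p ≈ 0.178 A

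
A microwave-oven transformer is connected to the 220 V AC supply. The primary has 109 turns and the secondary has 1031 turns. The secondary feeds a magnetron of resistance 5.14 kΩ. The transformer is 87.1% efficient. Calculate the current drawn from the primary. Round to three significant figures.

V_s = 220 × 1031/109 = 2080.9 V.
I_s = V_s/R = 2080.9/5140 = 0.40485 A.
P_out = V_s I_s = 2080.9 × 0.40485 = 842.45 W.
P_in = P_out/η = 842.45/0.871 = 967.23 W.
I_p = P_in/V_p = 967.23/220 = 4.40 A.

I_p ≈ 4.40 A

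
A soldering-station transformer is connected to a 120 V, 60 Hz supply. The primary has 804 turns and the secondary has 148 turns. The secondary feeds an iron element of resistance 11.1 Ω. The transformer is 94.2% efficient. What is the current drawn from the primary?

V_s = 120 × 148/804 = 22.090 V.
I_s = V_s/R = 22.090/11.1 = 1.9900 A.
P_out = V_s I_s = 22.090 × 1.9900 = 43.959 W.
P_in = P_out/η = 43.959/0.942 = 46.666 W.
I_p = P_in/V_p = 46.666/120 = 0.389 A.

I_p ≈ 0.389 A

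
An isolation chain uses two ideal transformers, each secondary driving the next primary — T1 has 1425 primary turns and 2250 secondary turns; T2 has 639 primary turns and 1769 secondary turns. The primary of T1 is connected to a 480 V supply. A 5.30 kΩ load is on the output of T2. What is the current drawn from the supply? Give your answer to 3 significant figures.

I_supply ≈ 1.73 A

After T1: V = 480.00 × 2250/1425 = 757.89 V.
After T2: V = 757.89 × 1769/639 = 2098.1 V.
I_load = 2098.1/5300 = 0.39588 A, so P_out = 2098.1 × 0.39588 = 830.61 W.
All ideal ⇒ P_in = P_out, so I_supply = 830.61/480 = 1.73 A.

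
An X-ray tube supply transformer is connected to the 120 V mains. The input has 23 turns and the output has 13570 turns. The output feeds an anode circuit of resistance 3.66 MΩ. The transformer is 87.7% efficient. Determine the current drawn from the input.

I_in ≈ 13.0 A

V_out = 120 × 13570/23 = 70800 V.
I_out = V_out/R = 70800/(3.66×10^6) = 0.019344 A.
P_out = V_out I_out = 70800 × 0.019344 = 1369.6 W.
P_in = P_out/η = 1369.6/0.877 = 1561.7 W.
I_in = P_in/V_in = 1561.7/120 = 13.0 A.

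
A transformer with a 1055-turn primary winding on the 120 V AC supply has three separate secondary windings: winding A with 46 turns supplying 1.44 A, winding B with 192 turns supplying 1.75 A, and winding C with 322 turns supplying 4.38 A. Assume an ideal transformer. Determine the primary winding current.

I_p ≈ 1.72 A

V_A = 120 × 46/1055 = 5.2322 V; V_B = 120 × 192/1055 = 21.839 V; V_C = 120 × 322/1055 = 36.626 V.
P_out = V_A I_A + V_B I_B + V_C I_C = 5.2322×1.44 + 21.839×1.75 + 36.626×4.38 = 7.5344 + 38.218 + 160.42 = 206.17 W.
Ideal ⇒ P_in = P_out, so I_p = P_out/V_p = 206.17/120 = 1.72 A.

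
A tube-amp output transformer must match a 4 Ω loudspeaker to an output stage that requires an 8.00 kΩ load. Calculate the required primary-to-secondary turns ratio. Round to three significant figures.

N_p/N_s ≈ 44.7

Z_p/Z_s = (N_p/N_s)², so N_p/N_s = √(8000/4) = √2000 = 44.7.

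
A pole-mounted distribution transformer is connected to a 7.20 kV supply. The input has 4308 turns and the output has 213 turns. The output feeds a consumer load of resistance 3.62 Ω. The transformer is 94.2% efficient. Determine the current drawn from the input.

I_in ≈ 5.16 A

V_out = 7200 × 213/4308 = 355.99 V.
I_out = V_out/R = 355.99/3.62 = 98.339 A.
P_out = V_out I_out = 355.99 × 98.339 = 35008 W.
P_in = P_out/η = 35008/0.942 = 37163 W.
I_in = P_in/V_in = 37163/7200 = 5.16 A.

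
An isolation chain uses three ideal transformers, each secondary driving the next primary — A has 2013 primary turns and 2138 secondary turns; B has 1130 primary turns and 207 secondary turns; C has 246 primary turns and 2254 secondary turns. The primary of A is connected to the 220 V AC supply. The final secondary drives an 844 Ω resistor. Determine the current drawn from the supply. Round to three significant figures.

I_supply ≈ 0.828 A

Secondary of A: V = 220.00 × 2138/2013 = 233.66 V.
Secondary of B: V = 233.66 × 207/1130 = 42.803 V.
Secondary of C: V = 42.803 × 2254/246 = 392.19 V.
I_load = 392.19/844 = 0.46468 A, so P_out = 392.19 × 0.46468 = 182.24 W.
All ideal ⇒ P_in = P_out, so I_supply = 182.24/220 = 0.828 A.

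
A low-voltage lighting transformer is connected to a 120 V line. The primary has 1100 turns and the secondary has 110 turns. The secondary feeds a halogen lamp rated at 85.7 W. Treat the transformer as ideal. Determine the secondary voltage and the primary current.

V_s ≈ 12.0 V, I_p ≈ 0.714 A

V_s = V_p × N_s/N_p = 120 × 110/1100 = 12.000 V.
I_s = P/V_s = 85.7/12.000 = 7.1417 A.
I_p = I_s × N_s/N_p = 7.1417 × 110/1100 = 0.714 A.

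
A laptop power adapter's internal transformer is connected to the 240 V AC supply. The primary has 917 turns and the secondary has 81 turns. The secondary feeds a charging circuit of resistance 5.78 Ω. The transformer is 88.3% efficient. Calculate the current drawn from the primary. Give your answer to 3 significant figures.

I_p ≈ 0.367 A

V_s = 240 × 81/917 = 21.200 V.
I_s = V_s/R = 21.200/5.78 = 3.6677 A.
P_out = V_s I_s = 21.200 × 3.6677 = 77.755 W.
P_in = P_out/η = 77.755/0.883 = 88.057 W.
I_p = P_in/V_p = 88.057/240 = 0.367 A.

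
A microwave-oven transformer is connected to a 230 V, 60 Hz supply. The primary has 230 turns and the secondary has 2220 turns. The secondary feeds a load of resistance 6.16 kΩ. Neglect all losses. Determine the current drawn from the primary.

I_p ≈ 3.48 A

V_s = V_p × N_s/N_p = 230 × 2220/230 = 2220.0 V.
I_s = V_s/R = 2220.0/6160 = 0.36039 A.
For an ideal transformer I_p N_p = I_s N_s, so I_p = 0.36039 × 2220/230 = 3.48 A.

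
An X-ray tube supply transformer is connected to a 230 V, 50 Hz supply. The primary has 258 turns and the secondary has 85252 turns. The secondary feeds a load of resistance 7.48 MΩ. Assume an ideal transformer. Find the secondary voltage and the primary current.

V_s = V_p × N_s/N_p = 230 × 85252/258 = 76000 V.
I_s = V_s/R = 76000/(7.48×10^6) = 0.010160 A.
I_p = I_s × N_s/N_p = 0.010160 × 85252/258 = 3.36 A.

V_s ≈ 76000 V, I_p ≈ 3.36 A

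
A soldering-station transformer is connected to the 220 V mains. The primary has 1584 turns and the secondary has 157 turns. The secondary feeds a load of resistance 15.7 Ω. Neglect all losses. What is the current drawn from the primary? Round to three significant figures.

I_p ≈ 0.138 A

V_s = V_p × N_s/N_p = 220 × 157/1584 = 21.806 V.
I_s = V_s/R = 21.806/15.7 = 1.3889 A.
For an ideal transformer I_p N_p = I_s N_s, so I_p = 1.3889 × 157/1584 = 0.138 A.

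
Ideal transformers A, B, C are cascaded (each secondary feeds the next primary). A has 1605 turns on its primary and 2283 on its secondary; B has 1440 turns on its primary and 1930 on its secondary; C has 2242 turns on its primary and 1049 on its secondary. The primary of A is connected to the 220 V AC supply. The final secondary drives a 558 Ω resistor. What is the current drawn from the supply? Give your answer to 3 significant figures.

Secondary of A: V = 220.00 × 2283/1605 = 312.93 V.
Secondary of B: V = 312.93 × 1930/1440 = 419.42 V.
Secondary of C: V = 419.42 × 1049/2242 = 196.24 V.
I_load = 196.24/558 = 0.35169 A, so P_out = 196.24 × 0.35169 = 69.015 W.
All ideal ⇒ P_in = P_out, so I_supply = 69.015/220 = 0.314 A.

I_supply ≈ 0.314 A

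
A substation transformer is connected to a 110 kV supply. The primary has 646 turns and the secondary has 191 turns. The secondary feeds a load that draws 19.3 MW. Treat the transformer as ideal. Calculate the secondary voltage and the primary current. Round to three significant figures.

V_s = V_p × N_s/N_p = 110000 × 191/646 = 32523 V.
I_s = P/V_s = 1.93×10^7/32523 = 593.42 A.
I_p = I_s × N_s/N_p = 593.42 × 191/646 = 175 A.

V_s ≈ 32500 V, I_p ≈ 175 A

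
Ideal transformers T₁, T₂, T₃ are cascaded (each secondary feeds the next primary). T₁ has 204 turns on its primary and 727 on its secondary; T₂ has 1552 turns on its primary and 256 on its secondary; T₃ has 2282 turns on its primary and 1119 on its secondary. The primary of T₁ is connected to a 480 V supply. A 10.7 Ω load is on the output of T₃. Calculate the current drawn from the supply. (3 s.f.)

I_supply ≈ 3.73 A

After T₁: V = 480.00 × 727/204 = 1710.6 V.
After T₂: V = 1710.6 × 256/1552 = 282.16 V.
After T₃: V = 282.16 × 1119/2282 = 138.36 V.
I_load = 138.36/10.7 = 12.931 A, so P_out = 138.36 × 12.931 = 1789.1 W.
All ideal ⇒ P_in = P_out, so I_supply = 1789.1/480 = 3.73 A.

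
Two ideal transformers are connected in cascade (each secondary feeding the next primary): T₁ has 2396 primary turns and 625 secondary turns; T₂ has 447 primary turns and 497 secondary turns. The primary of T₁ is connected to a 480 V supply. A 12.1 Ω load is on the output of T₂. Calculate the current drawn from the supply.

Secondary of T₁: V = 480.00 × 625/2396 = 125.21 V.
Secondary of T₂: V = 125.21 × 497/447 = 139.21 V.
I_load = 139.21/12.1 = 11.505 A, so P_out = 139.21 × 11.505 = 1601.7 W.
All ideal ⇒ P_in = P_out, so I_supply = 1601.7/480 = 3.34 A.

I_supply ≈ 3.34 A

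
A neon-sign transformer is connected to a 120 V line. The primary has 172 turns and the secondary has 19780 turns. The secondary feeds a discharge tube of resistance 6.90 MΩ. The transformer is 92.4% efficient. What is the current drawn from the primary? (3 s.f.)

V_s = 120 × 19780/172 = 13800 V.
I_s = V_s/R = 13800/(6.90×10^6) = 0.0020000 A.
P_out = V_s I_s = 13800 × 0.0020000 = 27.600 W.
P_in = P_out/η = 27.600/0.924 = 29.870 W.
I_p = P_in/V_p = 29.870/120 = 0.249 A.

I_p ≈ 0.249 A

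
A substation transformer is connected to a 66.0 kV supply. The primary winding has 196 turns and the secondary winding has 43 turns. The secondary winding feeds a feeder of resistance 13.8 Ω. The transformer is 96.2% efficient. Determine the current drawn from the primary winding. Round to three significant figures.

I_p ≈ 239 A

V_s = 66000 × 43/196 = 14480 V.
I_s = V_s/R = 14480/13.8 = 1049.2 A.
P_out = V_s I_s = 14480 × 1049.2 = 1.5193×10^7 W.
P_in = P_out/η = 1.5193×10^7/0.962 = 1.5793×10^7 W.
I_p = P_in/V_p = 1.5793×10^7/66000 = 239 A.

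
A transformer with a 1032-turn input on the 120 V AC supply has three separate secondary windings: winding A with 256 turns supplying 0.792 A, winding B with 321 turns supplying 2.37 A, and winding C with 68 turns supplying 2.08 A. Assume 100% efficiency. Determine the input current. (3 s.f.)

V_A = 120 × 256/1032 = 29.767 V; V_B = 120 × 321/1032 = 37.326 V; V_C = 120 × 68/1032 = 7.9070 V.
P_out = V_A I_A + V_B I_B + V_C I_C = 29.767×0.792 + 37.326×2.37 + 7.9070×2.08 = 23.576 + 88.462 + 16.447 = 128.48 W.
Ideal ⇒ P_in = P_out, so I_in = P_out/V_in = 128.48/120 = 1.07 A.

I_in ≈ 1.07 A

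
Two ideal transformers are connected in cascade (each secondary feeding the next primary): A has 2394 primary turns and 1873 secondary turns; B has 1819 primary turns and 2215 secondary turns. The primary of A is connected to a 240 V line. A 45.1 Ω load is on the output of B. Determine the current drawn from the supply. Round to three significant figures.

I_supply ≈ 4.83 A

After A: V = 240.00 × 1873/2394 = 187.77 V.
After B: V = 187.77 × 2215/1819 = 228.65 V.
I_load = 228.65/45.1 = 5.0698 A, so P_out = 228.65 × 5.0698 = 1159.2 W.
All ideal ⇒ P_in = P_out, so I_supply = 1159.2/240 = 4.83 A.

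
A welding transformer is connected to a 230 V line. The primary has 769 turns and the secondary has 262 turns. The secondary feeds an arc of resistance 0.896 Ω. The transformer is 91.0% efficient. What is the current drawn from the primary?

I_p ≈ 32.7 A

V_s = 230 × 262/769 = 78.362 V.
I_s = V_s/R = 78.362/0.896 = 87.457 A.
P_out = V_s I_s = 78.362 × 87.457 = 6853.3 W.
P_in = P_out/η = 6853.3/0.910 = 7531.1 W.
I_p = P_in/V_p = 7531.1/230 = 32.7 A.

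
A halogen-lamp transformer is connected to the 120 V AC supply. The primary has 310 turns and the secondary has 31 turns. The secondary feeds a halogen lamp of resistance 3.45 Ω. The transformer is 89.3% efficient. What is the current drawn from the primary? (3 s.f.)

V_s = 120 × 31/310 = 12.000 V.
I_s = V_s/R = 12.000/3.45 = 3.4783 A.
P_out = V_s I_s = 12.000 × 3.4783 = 41.739 W.
P_in = P_out/η = 41.739/0.893 = 46.740 W.
I_p = P_in/V_p = 46.740/120 = 0.390 A.

I_p ≈ 0.390 A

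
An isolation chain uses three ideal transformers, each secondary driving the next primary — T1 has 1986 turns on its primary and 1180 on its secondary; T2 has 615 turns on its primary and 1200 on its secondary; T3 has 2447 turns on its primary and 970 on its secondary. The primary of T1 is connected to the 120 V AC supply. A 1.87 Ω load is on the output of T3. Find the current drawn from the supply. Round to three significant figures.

I_supply ≈ 13.6 A

After T1: V = 120.00 × 1180/1986 = 71.299 V.
After T2: V = 71.299 × 1200/615 = 139.12 V.
After T3: V = 139.12 × 970/2447 = 55.148 V.
I_load = 55.148/1.87 = 29.491 A, so P_out = 55.148 × 29.491 = 1626.4 W.
All ideal ⇒ P_in = P_out, so I_supply = 1626.4/120 = 13.6 A.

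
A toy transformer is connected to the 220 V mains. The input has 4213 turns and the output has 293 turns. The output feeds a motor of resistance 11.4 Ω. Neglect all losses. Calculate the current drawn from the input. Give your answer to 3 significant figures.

I_in ≈ 0.0933 A

V_out = V_in × N_out/N_in = 220 × 293/4213 = 15.300 V.
I_out = V_out/R = 15.300/11.4 = 1.3421 A.
For an ideal transformer I_in N_in = I_out N_out, so I_in = 1.3421 × 293/4213 = 0.0933 A.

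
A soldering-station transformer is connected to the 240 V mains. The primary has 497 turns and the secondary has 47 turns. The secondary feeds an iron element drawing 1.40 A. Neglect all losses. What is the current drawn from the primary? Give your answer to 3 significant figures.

I_p ≈ 0.132 A

For an ideal transformer I_p N_p = I_s N_s, so I_p = 1.40 × 47/497 = 0.132 A.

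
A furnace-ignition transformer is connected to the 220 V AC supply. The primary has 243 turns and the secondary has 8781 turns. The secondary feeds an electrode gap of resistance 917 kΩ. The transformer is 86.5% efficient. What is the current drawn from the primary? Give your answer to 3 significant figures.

I_p ≈ 0.362 A

V_s = 220 × 8781/243 = 7949.9 V.
I_s = V_s/R = 7949.9/917000 = 0.0086694 A.
P_out = V_s I_s = 7949.9 × 0.0086694 = 68.921 W.
P_in = P_out/η = 68.921/0.865 = 79.677 W.
I_p = P_in/V_p = 79.677/220 = 0.362 A.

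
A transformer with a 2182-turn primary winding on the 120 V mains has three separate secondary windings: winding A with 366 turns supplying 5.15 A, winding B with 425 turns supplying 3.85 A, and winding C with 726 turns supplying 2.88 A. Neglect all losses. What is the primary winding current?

I_p ≈ 2.57 A

V_A = 120 × 366/2182 = 20.128 V; V_B = 120 × 425/2182 = 23.373 V; V_C = 120 × 726/2182 = 39.927 V.
P_out = V_A I_A + V_B I_B + V_C I_C = 20.128×5.15 + 23.373×3.85 + 39.927×2.88 = 103.66 + 89.986 + 114.99 = 308.64 W.
Ideal ⇒ P_in = P_out, so I_p = P_out/V_p = 308.64/120 = 2.57 A.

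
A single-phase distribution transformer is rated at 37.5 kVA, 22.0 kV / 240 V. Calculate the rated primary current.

I_p ≈ 1.70 A

I_p = S/V_p = 37500/22000 = 1.70 A.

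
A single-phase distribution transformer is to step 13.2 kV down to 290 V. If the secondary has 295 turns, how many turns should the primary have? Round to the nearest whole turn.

N_p = 13428 turns

N_p/N_s = V_p/V_s, so N_p = 295 × 13200/290 = 13427.6 ≈ 13428 turns.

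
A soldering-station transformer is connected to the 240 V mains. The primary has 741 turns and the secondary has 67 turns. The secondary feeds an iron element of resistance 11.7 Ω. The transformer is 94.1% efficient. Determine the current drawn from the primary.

I_p ≈ 0.178 A

V_s = 240 × 67/741 = 21.700 V.
I_s = V_s/R = 21.700/11.7 = 1.8547 A.
P_out = V_s I_s = 21.700 × 1.8547 = 40.249 W.
P_in = P_out/η = 40.249/0.941 = 42.772 W.
I_p = P_in/V_p = 42.772/240 = 0.178 A.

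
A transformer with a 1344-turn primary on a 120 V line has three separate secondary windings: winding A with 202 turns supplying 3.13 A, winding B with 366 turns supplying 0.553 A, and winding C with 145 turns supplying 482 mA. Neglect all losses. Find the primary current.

V_A = 120 × 202/1344 = 18.036 V; V_B = 120 × 366/1344 = 32.679 V; V_C = 120 × 145/1344 = 12.946 V.
P_out = V_A I_A + V_B I_B + V_C I_C = 18.036×3.13 + 32.679×0.553 + 12.946×0.482 = 56.452 + 18.071 + 6.2402 = 80.763 W.
Ideal ⇒ P_in = P_out, so I_p = P_out/V_p = 80.763/120 = 0.673 A.

I_p ≈ 0.673 A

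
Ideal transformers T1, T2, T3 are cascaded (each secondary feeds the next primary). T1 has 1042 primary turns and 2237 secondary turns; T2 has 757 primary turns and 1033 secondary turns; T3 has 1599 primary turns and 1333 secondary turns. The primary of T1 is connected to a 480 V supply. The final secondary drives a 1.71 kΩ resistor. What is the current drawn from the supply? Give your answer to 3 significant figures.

After T1: V = 480.00 × 2237/1042 = 1030.5 V.
After T2: V = 1030.5 × 1033/757 = 1406.2 V.
After T3: V = 1406.2 × 1333/1599 = 1172.3 V.
I_load = 1172.3/1710 = 0.68553 A, so P_out = 1172.3 × 0.68553 = 803.63 W.
All ideal ⇒ P_in = P_out, so I_supply = 803.63/480 = 1.67 A.

I_supply ≈ 1.67 A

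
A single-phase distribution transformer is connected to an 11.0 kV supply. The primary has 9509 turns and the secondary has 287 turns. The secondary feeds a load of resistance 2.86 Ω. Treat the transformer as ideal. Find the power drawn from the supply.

V_s = V_p × N_s/N_p = 11000 × 287/9509 = 332.00 V.
I_s = V_s/R = 332.00/2.86 = 116.08 A.
I_p = I_s × N_s/N_p = 116.08 × 287/9509 = 3.5037 A.
P = V_p I_p = 11000 × 3.5037 = 38500 W.

P ≈ 38500 W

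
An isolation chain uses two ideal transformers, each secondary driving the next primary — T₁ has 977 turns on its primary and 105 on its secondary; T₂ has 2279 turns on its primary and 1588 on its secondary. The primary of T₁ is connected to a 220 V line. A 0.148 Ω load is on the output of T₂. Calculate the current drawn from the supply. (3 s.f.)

Secondary of T₁: V = 220.00 × 105/977 = 23.644 V.
Secondary of T₂: V = 23.644 × 1588/2279 = 16.475 V.
I_load = 16.475/0.148 = 111.32 A, so P_out = 16.475 × 111.32 = 1833.9 W.
All ideal ⇒ P_in = P_out, so I_supply = 1833.9/220 = 8.34 A.

I_supply ≈ 8.34 A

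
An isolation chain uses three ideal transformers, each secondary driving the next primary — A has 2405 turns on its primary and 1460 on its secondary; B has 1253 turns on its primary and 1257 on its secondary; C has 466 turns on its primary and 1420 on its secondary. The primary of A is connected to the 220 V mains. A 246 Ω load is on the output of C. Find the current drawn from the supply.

After A: V = 220.00 × 1460/2405 = 133.56 V.
After B: V = 133.56 × 1257/1253 = 133.98 V.
After C: V = 133.98 × 1420/466 = 408.27 V.
I_load = 408.27/246 = 1.6596 A, so P_out = 408.27 × 1.6596 = 677.58 W.
All ideal ⇒ P_in = P_out, so I_supply = 677.58/220 = 3.08 A.

I_supply ≈ 3.08 A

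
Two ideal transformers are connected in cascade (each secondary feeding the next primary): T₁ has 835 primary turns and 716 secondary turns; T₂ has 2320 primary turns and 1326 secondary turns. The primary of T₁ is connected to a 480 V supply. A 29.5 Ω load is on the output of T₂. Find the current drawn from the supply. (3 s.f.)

I_supply ≈ 3.91 A

Secondary of T₁: V = 480.00 × 716/835 = 411.59 V.
Secondary of T₂: V = 411.59 × 1326/2320 = 235.25 V.
I_load = 235.25/29.5 = 7.9745 A, so P_out = 235.25 × 7.9745 = 1876.0 W.
All ideal ⇒ P_in = P_out, so I_supply = 1876.0/480 = 3.91 A.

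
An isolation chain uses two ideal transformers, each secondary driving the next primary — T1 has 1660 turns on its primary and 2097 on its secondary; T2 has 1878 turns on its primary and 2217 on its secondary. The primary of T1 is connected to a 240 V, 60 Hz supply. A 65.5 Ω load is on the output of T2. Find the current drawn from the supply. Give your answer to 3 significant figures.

After T1: V = 240.00 × 2097/1660 = 303.18 V.
After T2: V = 303.18 × 2217/1878 = 357.91 V.
I_load = 357.91/65.5 = 5.4642 A, so P_out = 357.91 × 5.4642 = 1955.7 W.
All ideal ⇒ P_in = P_out, so I_supply = 1955.7/240 = 8.15 A.

I_supply ≈ 8.15 A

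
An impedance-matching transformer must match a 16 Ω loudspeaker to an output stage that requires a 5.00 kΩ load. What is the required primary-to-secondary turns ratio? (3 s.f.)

Z_p/Z_s = (N_p/N_s)², so N_p/N_s = √(5000/16) = √312 = 17.7.

N_p/N_s ≈ 17.7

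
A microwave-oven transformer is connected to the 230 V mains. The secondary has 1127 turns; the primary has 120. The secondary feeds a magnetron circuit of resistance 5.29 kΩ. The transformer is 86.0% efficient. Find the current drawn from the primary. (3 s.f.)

I_p ≈ 4.46 A

V_s = 230 × 1127/120 = 2160.1 V.
I_s = V_s/R = 2160.1/5290 = 0.40833 A.
P_out = V_s I_s = 2160.1 × 0.40833 = 882.03 W.
P_in = P_out/η = 882.03/0.860 = 1025.6 W.
I_p = P_in/V_p = 1025.6/230 = 4.46 A.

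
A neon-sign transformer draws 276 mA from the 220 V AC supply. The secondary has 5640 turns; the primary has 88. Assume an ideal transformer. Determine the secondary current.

I_s ≈ 0.00431 A

I_s/I_p = N_p/N_s, so I_s = 0.276 × 88/5640 = 0.00431 A.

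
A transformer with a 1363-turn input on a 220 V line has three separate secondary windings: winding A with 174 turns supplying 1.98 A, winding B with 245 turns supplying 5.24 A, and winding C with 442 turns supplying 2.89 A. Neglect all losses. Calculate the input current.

V_A = 220 × 174/1363 = 28.085 V; V_B = 220 × 245/1363 = 39.545 V; V_C = 220 × 442/1363 = 71.343 V.
P_out = V_A I_A + V_B I_B + V_C I_C = 28.085×1.98 + 39.545×5.24 + 71.343×2.89 = 55.609 + 207.22 + 206.18 = 469.01 W.
Ideal ⇒ P_in = P_out, so I_in = P_out/V_in = 469.01/220 = 2.13 A.

I_in ≈ 2.13 A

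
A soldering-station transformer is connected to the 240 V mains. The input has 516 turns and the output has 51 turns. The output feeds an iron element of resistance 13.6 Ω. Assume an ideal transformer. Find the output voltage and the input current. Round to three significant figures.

V_out = V_in × N_out/N_in = 240 × 51/516 = 23.721 V.
I_out = V_out/R = 23.721/13.6 = 1.7442 A.
I_in = I_out × N_out/N_in = 1.7442 × 51/516 = 0.172 A.

V_out ≈ 23.7 V, I_in ≈ 0.172 A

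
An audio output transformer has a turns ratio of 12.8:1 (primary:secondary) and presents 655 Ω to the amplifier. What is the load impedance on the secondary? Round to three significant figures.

Z_s = Z_p/(N_p/N_s)² = 655/12.8² = 4.00 Ω.

Z_s ≈ 4.00 Ω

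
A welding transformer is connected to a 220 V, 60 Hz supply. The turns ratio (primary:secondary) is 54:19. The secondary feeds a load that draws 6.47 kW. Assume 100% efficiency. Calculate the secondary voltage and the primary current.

V_s = V_p × N_s/N_p = 220 × 19/54 = 77.407 V.
I_s = P/V_s = 6470/77.407 = 83.584 A.
I_p = I_s × N_s/N_p = 83.584 × 19/54 = 29.4 A.

V_s ≈ 77.4 V, I_p ≈ 29.4 A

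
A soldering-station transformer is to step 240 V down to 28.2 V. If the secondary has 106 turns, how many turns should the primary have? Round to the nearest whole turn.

N_p = 902 turns

N_p/N_s = V_p/V_s, so N_p = 106 × 240/28.2 = 902.1 ≈ 902 turns.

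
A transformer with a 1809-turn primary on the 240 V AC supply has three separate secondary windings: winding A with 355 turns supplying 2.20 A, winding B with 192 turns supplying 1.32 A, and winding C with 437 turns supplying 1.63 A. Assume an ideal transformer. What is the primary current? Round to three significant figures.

I_p ≈ 0.966 A

V_A = 240 × 355/1809 = 47.098 V; V_B = 240 × 192/1809 = 25.473 V; V_C = 240 × 437/1809 = 57.977 V.
P_out = V_A I_A + V_B I_B + V_C I_C = 47.098×2.20 + 25.473×1.32 + 57.977×1.63 = 103.62 + 33.624 + 94.502 = 231.74 W.
Ideal ⇒ P_in = P_out, so I_p = P_out/V_p = 231.74/240 = 0.966 A.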